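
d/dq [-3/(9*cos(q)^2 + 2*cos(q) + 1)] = -6*(9*cos(q) + 1)*sin(q)/(9*cos(q)^2 + 2*cos(q) + 1)^2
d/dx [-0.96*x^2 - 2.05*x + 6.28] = -1.92*x - 2.05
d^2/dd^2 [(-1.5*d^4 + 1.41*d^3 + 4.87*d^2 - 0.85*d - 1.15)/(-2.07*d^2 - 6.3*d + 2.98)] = (12.8547*d^6 + 117.369*d^5 + 301.6926*d^4 - 445.593582*d^3 + 167.994558*d^2 + 46.3145760000001*d + 50.895484)/(8.869743*d^6 + 80.98461*d^5 + 208.167894*d^4 + 16.87392*d^3 - 299.681316*d^2 + 167.83956*d - 26.463592)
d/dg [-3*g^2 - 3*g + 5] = -6*g - 3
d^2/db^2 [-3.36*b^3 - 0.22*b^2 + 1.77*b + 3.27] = -20.16*b - 0.44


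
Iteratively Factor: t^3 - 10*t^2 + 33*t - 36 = (t - 3)*(t^2 - 7*t + 12) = (t - 4)*(t - 3)*(t - 3)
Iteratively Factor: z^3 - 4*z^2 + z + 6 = (z - 2)*(z^2 - 2*z - 3) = (z - 2)*(z + 1)*(z - 3)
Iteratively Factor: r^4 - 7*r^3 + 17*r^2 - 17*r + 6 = (r - 1)*(r^3 - 6*r^2 + 11*r - 6) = (r - 1)^2*(r^2 - 5*r + 6) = (r - 3)*(r - 1)^2*(r - 2)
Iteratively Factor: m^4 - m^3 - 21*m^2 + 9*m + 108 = (m - 4)*(m^3 + 3*m^2 - 9*m - 27) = (m - 4)*(m + 3)*(m^2 - 9) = (m - 4)*(m - 3)*(m + 3)*(m + 3)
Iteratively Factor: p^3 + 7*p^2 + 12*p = (p + 4)*(p^2 + 3*p) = (p + 3)*(p + 4)*(p)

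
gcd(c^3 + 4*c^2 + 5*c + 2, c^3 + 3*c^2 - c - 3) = c + 1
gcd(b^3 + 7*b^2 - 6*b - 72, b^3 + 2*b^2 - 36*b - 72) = b + 6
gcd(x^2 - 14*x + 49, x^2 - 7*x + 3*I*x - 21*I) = x - 7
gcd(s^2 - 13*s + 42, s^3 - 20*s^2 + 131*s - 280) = s - 7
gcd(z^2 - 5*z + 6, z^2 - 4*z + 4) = z - 2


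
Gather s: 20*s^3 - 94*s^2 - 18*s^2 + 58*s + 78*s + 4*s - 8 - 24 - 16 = 20*s^3 - 112*s^2 + 140*s - 48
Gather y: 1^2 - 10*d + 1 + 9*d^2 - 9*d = 9*d^2 - 19*d + 2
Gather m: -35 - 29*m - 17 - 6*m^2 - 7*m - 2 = -6*m^2 - 36*m - 54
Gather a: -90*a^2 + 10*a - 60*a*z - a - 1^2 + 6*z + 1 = -90*a^2 + a*(9 - 60*z) + 6*z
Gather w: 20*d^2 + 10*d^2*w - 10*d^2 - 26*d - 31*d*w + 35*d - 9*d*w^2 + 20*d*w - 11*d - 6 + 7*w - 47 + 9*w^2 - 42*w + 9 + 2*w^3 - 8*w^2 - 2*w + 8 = 10*d^2 - 2*d + 2*w^3 + w^2*(1 - 9*d) + w*(10*d^2 - 11*d - 37) - 36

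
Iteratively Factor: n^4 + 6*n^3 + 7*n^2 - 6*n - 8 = (n + 1)*(n^3 + 5*n^2 + 2*n - 8) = (n + 1)*(n + 4)*(n^2 + n - 2) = (n - 1)*(n + 1)*(n + 4)*(n + 2)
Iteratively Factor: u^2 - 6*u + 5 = (u - 5)*(u - 1)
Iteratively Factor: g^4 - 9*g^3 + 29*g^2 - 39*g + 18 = (g - 3)*(g^3 - 6*g^2 + 11*g - 6) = (g - 3)*(g - 1)*(g^2 - 5*g + 6) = (g - 3)^2*(g - 1)*(g - 2)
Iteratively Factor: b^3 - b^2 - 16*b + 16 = (b - 4)*(b^2 + 3*b - 4) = (b - 4)*(b - 1)*(b + 4)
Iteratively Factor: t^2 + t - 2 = (t + 2)*(t - 1)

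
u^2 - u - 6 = (u - 3)*(u + 2)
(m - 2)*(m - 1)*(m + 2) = m^3 - m^2 - 4*m + 4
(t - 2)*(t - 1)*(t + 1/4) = t^3 - 11*t^2/4 + 5*t/4 + 1/2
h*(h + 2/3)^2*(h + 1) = h^4 + 7*h^3/3 + 16*h^2/9 + 4*h/9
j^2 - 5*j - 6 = (j - 6)*(j + 1)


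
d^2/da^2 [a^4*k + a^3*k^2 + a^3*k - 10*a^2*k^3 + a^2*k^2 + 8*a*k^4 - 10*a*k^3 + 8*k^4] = 2*k*(6*a^2 + 3*a*k + 3*a - 10*k^2 + k)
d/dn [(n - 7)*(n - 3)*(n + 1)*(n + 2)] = 4*n^3 - 21*n^2 - 14*n + 43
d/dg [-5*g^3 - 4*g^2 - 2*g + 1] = -15*g^2 - 8*g - 2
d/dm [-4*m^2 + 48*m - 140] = 48 - 8*m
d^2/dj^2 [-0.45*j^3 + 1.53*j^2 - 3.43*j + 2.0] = 3.06 - 2.7*j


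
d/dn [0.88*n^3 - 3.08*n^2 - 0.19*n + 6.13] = 2.64*n^2 - 6.16*n - 0.19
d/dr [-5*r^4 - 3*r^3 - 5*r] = -20*r^3 - 9*r^2 - 5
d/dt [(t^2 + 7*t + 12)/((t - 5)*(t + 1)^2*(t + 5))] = (-2*t^4 - 21*t^3 - 55*t^2 + 101*t + 425)/(t^7 + 3*t^6 - 47*t^5 - 149*t^4 + 475*t^3 + 1825*t^2 + 1875*t + 625)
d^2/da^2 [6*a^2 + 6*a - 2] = 12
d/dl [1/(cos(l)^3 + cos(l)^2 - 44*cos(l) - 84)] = (3*cos(l)^2 + 2*cos(l) - 44)*sin(l)/(cos(l)^3 + cos(l)^2 - 44*cos(l) - 84)^2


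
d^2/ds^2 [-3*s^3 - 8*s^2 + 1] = -18*s - 16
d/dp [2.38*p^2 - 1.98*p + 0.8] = 4.76*p - 1.98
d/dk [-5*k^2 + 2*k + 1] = 2 - 10*k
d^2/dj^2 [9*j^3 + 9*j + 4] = 54*j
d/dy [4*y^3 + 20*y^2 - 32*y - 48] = 12*y^2 + 40*y - 32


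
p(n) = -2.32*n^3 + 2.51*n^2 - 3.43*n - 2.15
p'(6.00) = -223.87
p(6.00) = -433.49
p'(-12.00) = -1065.91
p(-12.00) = 4409.41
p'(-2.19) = -47.80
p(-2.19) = 41.77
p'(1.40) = -10.04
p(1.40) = -8.40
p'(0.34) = -2.53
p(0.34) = -3.12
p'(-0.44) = -6.99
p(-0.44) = 0.04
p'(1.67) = -14.46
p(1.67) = -11.68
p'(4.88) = -144.68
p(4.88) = -228.73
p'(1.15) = -6.86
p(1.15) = -6.30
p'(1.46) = -10.94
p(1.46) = -9.03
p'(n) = -6.96*n^2 + 5.02*n - 3.43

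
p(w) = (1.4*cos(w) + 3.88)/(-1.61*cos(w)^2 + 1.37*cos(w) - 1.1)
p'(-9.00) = -0.50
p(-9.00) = -0.71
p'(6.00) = 1.25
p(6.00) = -4.12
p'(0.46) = -2.01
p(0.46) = -4.41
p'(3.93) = -1.26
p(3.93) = -1.01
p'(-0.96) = 1.21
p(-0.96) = -5.55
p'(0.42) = -1.85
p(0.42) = -4.33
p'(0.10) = -0.44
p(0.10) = -3.96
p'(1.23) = 3.39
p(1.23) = -5.29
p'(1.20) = 2.85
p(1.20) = -5.38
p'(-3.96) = 1.35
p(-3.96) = -1.05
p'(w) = (-3.22*sin(w)*cos(w) + 1.37*sin(w))*(1.4*cos(w) + 3.88)/(-1.61*cos(w)^2 + 1.37*cos(w) - 1.1)^2 - 1.4*sin(w)/(-1.61*cos(w)^2 + 1.37*cos(w) - 1.1) = (-2.254*cos(w)^2 - 12.4936*cos(w) + 6.8556)*sin(w)/(2.5921*cos(w)^4 - 4.4114*cos(w)^3 + 5.4189*cos(w)^2 - 3.014*cos(w) + 1.21)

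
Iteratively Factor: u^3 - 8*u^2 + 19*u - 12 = (u - 1)*(u^2 - 7*u + 12) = (u - 3)*(u - 1)*(u - 4)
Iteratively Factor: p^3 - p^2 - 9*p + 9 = (p - 1)*(p^2 - 9) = (p - 3)*(p - 1)*(p + 3)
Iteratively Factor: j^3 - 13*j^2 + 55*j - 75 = (j - 3)*(j^2 - 10*j + 25) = (j - 5)*(j - 3)*(j - 5)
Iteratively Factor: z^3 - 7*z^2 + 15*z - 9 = (z - 3)*(z^2 - 4*z + 3) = (z - 3)*(z - 1)*(z - 3)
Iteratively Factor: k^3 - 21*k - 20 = (k + 1)*(k^2 - k - 20) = (k + 1)*(k + 4)*(k - 5)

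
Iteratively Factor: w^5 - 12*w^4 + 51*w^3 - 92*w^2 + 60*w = (w - 3)*(w^4 - 9*w^3 + 24*w^2 - 20*w) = (w - 3)*(w - 2)*(w^3 - 7*w^2 + 10*w) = (w - 3)*(w - 2)^2*(w^2 - 5*w) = (w - 5)*(w - 3)*(w - 2)^2*(w)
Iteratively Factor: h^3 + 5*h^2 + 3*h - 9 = (h + 3)*(h^2 + 2*h - 3) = (h - 1)*(h + 3)*(h + 3)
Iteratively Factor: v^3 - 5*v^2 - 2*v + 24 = (v + 2)*(v^2 - 7*v + 12) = (v - 3)*(v + 2)*(v - 4)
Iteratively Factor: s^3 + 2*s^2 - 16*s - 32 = (s + 4)*(s^2 - 2*s - 8) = (s + 2)*(s + 4)*(s - 4)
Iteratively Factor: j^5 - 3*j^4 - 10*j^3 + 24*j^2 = (j - 4)*(j^4 + j^3 - 6*j^2) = (j - 4)*(j + 3)*(j^3 - 2*j^2) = (j - 4)*(j - 2)*(j + 3)*(j^2) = j*(j - 4)*(j - 2)*(j + 3)*(j)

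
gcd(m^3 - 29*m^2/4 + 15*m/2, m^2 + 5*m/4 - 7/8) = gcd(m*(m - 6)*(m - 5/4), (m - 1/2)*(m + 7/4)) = 1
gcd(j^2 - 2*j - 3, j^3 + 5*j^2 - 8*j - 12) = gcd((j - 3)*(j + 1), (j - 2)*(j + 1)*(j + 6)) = j + 1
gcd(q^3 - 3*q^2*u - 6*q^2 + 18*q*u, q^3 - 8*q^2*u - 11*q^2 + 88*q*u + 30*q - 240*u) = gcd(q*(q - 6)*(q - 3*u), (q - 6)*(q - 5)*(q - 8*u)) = q - 6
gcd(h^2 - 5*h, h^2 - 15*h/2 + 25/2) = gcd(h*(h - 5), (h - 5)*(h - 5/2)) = h - 5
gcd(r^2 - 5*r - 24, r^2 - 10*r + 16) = r - 8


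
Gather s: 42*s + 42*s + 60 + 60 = 84*s + 120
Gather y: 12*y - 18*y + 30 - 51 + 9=-6*y - 12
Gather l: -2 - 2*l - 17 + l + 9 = -l - 10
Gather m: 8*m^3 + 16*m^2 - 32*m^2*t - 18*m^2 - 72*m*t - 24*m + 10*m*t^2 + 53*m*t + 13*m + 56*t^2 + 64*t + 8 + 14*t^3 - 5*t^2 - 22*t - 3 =8*m^3 + m^2*(-32*t - 2) + m*(10*t^2 - 19*t - 11) + 14*t^3 + 51*t^2 + 42*t + 5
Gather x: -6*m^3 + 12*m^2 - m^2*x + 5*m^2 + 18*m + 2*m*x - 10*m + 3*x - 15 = -6*m^3 + 17*m^2 + 8*m + x*(-m^2 + 2*m + 3) - 15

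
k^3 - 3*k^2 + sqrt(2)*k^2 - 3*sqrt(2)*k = k*(k - 3)*(k + sqrt(2))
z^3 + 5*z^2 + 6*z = z*(z + 2)*(z + 3)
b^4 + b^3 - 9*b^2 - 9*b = b*(b - 3)*(b + 1)*(b + 3)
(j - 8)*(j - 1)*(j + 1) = j^3 - 8*j^2 - j + 8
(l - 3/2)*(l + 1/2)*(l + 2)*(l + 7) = l^4 + 8*l^3 + 17*l^2/4 - 83*l/4 - 21/2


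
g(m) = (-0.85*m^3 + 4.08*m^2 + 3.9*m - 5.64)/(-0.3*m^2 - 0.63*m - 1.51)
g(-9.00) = -45.15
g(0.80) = 0.16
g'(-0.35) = -2.10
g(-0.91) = 4.36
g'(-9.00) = 3.01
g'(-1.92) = 12.96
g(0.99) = -0.57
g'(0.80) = -4.07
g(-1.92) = -5.64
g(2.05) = -3.00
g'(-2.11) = 12.87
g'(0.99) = -3.61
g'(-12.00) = 2.88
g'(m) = (0.6*m + 0.63)*(-0.85*m^3 + 4.08*m^2 + 3.9*m - 5.64)/(-0.3*m^2 - 0.63*m - 1.51)^2 + (-2.55*m^2 + 8.16*m + 3.9)/(-0.3*m^2 - 0.63*m - 1.51) = (0.255*m^4 + 1.071*m^3 + 2.4501*m^2 - 15.7056*m - 9.4422)/(0.09*m^4 + 0.378*m^3 + 1.3029*m^2 + 1.9026*m + 2.2801)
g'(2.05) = -1.07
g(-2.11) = -8.10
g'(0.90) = -3.84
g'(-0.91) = 4.45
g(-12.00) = -53.94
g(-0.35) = 4.88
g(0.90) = -0.24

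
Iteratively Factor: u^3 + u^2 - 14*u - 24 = (u + 2)*(u^2 - u - 12) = (u + 2)*(u + 3)*(u - 4)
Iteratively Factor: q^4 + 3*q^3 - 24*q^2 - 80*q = (q)*(q^3 + 3*q^2 - 24*q - 80) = q*(q + 4)*(q^2 - q - 20) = q*(q + 4)^2*(q - 5)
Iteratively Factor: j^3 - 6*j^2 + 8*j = (j - 4)*(j^2 - 2*j) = j*(j - 4)*(j - 2)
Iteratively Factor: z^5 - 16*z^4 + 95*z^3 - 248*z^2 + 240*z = (z)*(z^4 - 16*z^3 + 95*z^2 - 248*z + 240) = z*(z - 3)*(z^3 - 13*z^2 + 56*z - 80) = z*(z - 4)*(z - 3)*(z^2 - 9*z + 20) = z*(z - 5)*(z - 4)*(z - 3)*(z - 4)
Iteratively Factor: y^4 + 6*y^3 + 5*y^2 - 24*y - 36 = (y + 3)*(y^3 + 3*y^2 - 4*y - 12) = (y + 2)*(y + 3)*(y^2 + y - 6) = (y - 2)*(y + 2)*(y + 3)*(y + 3)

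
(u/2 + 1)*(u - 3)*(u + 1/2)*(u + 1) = u^4/2 + u^3/4 - 7*u^2/2 - 19*u/4 - 3/2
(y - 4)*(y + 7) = y^2 + 3*y - 28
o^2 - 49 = (o - 7)*(o + 7)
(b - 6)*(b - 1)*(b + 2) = b^3 - 5*b^2 - 8*b + 12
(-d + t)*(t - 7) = -d*t + 7*d + t^2 - 7*t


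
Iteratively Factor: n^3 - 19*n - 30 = (n + 2)*(n^2 - 2*n - 15) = (n + 2)*(n + 3)*(n - 5)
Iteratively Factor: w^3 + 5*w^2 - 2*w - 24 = (w - 2)*(w^2 + 7*w + 12) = (w - 2)*(w + 4)*(w + 3)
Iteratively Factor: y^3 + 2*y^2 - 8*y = (y - 2)*(y^2 + 4*y) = (y - 2)*(y + 4)*(y)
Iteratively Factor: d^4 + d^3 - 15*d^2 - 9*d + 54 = (d + 3)*(d^3 - 2*d^2 - 9*d + 18) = (d - 3)*(d + 3)*(d^2 + d - 6) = (d - 3)*(d - 2)*(d + 3)*(d + 3)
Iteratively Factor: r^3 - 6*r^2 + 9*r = (r)*(r^2 - 6*r + 9) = r*(r - 3)*(r - 3)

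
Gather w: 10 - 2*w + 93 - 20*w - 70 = 33 - 22*w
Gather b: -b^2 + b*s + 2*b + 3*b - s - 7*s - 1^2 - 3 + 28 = -b^2 + b*(s + 5) - 8*s + 24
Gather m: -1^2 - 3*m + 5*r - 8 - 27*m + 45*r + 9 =-30*m + 50*r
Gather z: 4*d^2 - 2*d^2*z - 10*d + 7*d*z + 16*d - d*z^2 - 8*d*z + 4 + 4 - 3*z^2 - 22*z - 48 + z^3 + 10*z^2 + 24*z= 4*d^2 + 6*d + z^3 + z^2*(7 - d) + z*(-2*d^2 - d + 2) - 40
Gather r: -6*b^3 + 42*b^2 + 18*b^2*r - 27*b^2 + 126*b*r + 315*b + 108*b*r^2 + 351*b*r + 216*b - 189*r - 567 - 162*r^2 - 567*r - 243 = -6*b^3 + 15*b^2 + 531*b + r^2*(108*b - 162) + r*(18*b^2 + 477*b - 756) - 810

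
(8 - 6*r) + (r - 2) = 6 - 5*r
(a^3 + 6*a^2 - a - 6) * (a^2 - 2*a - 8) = a^5 + 4*a^4 - 21*a^3 - 52*a^2 + 20*a + 48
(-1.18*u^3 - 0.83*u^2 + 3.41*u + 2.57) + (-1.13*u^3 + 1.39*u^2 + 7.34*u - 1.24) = -2.31*u^3 + 0.56*u^2 + 10.75*u + 1.33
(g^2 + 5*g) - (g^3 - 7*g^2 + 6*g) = -g^3 + 8*g^2 - g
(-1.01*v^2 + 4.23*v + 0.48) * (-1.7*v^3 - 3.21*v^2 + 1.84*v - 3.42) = 1.717*v^5 - 3.9489*v^4 - 16.2527*v^3 + 9.6966*v^2 - 13.5834*v - 1.6416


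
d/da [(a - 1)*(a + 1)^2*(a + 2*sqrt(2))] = (a + 1)*((a - 1)*(a + 1) + 2*(a - 1)*(a + 2*sqrt(2)) + (a + 1)*(a + 2*sqrt(2)))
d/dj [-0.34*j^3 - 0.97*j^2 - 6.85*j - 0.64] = -1.02*j^2 - 1.94*j - 6.85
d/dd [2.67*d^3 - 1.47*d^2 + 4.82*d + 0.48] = 8.01*d^2 - 2.94*d + 4.82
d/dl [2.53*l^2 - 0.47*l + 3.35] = 5.06*l - 0.47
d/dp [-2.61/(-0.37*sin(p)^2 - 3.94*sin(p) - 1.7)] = -(1.9314*sin(p) + 10.2834)*cos(p)/(0.37*sin(p)^2 + 3.94*sin(p) + 1.7)^2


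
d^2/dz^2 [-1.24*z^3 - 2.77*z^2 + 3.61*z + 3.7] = -7.44*z - 5.54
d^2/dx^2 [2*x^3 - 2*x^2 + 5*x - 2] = 12*x - 4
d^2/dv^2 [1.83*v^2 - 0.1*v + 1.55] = 3.66000000000000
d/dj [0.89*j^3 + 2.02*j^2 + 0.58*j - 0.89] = 2.67*j^2 + 4.04*j + 0.58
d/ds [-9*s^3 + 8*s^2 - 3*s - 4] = -27*s^2 + 16*s - 3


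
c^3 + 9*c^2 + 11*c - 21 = (c - 1)*(c + 3)*(c + 7)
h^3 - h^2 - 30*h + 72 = (h - 4)*(h - 3)*(h + 6)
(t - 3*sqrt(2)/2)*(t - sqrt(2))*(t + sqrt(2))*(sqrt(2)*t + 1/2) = sqrt(2)*t^4 - 5*t^3/2 - 11*sqrt(2)*t^2/4 + 5*t + 3*sqrt(2)/2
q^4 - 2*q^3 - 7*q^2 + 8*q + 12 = (q - 3)*(q - 2)*(q + 1)*(q + 2)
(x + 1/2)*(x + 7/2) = x^2 + 4*x + 7/4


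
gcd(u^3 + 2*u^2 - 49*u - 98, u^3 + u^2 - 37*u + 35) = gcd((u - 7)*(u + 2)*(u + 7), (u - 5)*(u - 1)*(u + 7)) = u + 7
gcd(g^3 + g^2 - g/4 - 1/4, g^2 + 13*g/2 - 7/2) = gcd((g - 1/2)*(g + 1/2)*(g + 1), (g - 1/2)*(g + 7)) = g - 1/2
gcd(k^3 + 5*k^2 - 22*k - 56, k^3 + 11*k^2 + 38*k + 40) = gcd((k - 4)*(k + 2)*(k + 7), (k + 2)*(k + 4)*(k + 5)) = k + 2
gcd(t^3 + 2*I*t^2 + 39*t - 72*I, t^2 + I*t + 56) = t + 8*I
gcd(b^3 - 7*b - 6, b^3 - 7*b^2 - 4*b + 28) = b + 2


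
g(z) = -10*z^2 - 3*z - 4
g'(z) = -20*z - 3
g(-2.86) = -77.22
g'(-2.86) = 54.20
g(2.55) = -76.68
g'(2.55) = -54.00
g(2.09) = -53.95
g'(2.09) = -44.80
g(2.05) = -52.18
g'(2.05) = -44.00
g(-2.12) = -42.58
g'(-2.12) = 39.40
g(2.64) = -81.62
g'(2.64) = -55.80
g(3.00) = -103.00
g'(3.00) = -63.00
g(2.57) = -77.76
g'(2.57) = -54.40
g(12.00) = -1480.00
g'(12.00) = -243.00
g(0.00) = -4.00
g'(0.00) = -3.00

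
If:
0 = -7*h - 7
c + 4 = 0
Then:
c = -4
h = -1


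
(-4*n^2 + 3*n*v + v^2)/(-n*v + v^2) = (4*n + v)/v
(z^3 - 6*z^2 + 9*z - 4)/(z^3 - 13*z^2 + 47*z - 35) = (z^2 - 5*z + 4)/(z^2 - 12*z + 35)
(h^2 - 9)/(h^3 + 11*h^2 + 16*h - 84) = (h^2 - 9)/(h^3 + 11*h^2 + 16*h - 84)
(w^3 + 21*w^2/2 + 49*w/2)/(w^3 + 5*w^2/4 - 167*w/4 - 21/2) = 2*w*(2*w + 7)/(4*w^2 - 23*w - 6)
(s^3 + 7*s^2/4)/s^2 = s + 7/4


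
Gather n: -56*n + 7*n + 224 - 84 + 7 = 147 - 49*n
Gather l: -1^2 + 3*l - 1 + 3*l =6*l - 2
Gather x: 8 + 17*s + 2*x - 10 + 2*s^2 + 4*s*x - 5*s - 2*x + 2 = 2*s^2 + 4*s*x + 12*s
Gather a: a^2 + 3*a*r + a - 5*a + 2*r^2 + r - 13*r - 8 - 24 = a^2 + a*(3*r - 4) + 2*r^2 - 12*r - 32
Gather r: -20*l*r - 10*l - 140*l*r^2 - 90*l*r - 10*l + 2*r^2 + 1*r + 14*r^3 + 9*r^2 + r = -20*l + 14*r^3 + r^2*(11 - 140*l) + r*(2 - 110*l)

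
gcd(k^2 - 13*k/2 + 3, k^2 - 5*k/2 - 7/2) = 1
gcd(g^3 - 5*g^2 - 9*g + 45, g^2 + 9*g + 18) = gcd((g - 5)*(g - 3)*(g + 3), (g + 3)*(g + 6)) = g + 3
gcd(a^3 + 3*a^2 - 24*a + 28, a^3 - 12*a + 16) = a^2 - 4*a + 4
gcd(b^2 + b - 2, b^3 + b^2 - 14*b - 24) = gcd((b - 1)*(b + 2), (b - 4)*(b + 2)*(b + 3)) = b + 2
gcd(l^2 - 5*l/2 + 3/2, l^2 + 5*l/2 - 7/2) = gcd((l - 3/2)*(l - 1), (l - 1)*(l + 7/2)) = l - 1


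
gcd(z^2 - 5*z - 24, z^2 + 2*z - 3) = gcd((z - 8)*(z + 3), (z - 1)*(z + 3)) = z + 3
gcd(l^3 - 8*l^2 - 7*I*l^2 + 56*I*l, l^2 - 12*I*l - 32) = 1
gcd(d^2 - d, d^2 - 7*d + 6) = d - 1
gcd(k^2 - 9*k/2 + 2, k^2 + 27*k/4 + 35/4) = 1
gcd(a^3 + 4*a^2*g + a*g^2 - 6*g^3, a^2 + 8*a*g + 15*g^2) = a + 3*g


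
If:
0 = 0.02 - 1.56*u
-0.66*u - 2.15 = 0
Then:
No Solution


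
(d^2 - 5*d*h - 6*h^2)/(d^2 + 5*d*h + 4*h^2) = (d - 6*h)/(d + 4*h)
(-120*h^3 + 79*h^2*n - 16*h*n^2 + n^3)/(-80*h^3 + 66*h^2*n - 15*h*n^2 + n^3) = (3*h - n)/(2*h - n)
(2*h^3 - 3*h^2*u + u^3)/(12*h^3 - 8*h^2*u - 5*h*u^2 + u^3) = (-h + u)/(-6*h + u)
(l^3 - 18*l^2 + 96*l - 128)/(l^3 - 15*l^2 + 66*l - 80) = (l - 8)/(l - 5)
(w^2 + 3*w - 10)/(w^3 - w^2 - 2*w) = (w + 5)/(w*(w + 1))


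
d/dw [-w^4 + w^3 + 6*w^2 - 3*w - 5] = -4*w^3 + 3*w^2 + 12*w - 3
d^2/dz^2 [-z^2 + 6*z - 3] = -2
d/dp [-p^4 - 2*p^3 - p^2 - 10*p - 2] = -4*p^3 - 6*p^2 - 2*p - 10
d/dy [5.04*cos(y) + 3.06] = -5.04*sin(y)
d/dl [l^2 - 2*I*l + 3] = 2*l - 2*I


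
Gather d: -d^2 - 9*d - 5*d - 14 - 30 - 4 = -d^2 - 14*d - 48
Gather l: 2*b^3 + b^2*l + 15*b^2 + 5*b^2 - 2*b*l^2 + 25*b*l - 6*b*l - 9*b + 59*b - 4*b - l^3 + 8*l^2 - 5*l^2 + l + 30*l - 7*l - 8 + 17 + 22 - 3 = 2*b^3 + 20*b^2 + 46*b - l^3 + l^2*(3 - 2*b) + l*(b^2 + 19*b + 24) + 28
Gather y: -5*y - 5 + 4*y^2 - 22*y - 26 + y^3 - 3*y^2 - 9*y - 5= y^3 + y^2 - 36*y - 36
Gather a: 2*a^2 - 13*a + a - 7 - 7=2*a^2 - 12*a - 14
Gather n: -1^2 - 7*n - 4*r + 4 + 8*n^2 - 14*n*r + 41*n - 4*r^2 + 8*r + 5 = 8*n^2 + n*(34 - 14*r) - 4*r^2 + 4*r + 8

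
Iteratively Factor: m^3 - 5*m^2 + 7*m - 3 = (m - 1)*(m^2 - 4*m + 3) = (m - 1)^2*(m - 3)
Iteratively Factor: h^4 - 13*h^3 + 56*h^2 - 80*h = (h)*(h^3 - 13*h^2 + 56*h - 80) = h*(h - 4)*(h^2 - 9*h + 20) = h*(h - 5)*(h - 4)*(h - 4)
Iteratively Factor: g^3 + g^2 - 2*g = (g)*(g^2 + g - 2) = g*(g + 2)*(g - 1)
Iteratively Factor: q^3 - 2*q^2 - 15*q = (q)*(q^2 - 2*q - 15) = q*(q + 3)*(q - 5)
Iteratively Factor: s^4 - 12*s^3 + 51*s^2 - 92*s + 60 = (s - 2)*(s^3 - 10*s^2 + 31*s - 30) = (s - 3)*(s - 2)*(s^2 - 7*s + 10) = (s - 5)*(s - 3)*(s - 2)*(s - 2)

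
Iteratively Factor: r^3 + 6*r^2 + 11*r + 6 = (r + 2)*(r^2 + 4*r + 3) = (r + 2)*(r + 3)*(r + 1)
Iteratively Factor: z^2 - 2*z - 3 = (z - 3)*(z + 1)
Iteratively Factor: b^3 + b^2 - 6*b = (b - 2)*(b^2 + 3*b) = (b - 2)*(b + 3)*(b)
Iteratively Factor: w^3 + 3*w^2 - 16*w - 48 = (w + 3)*(w^2 - 16) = (w - 4)*(w + 3)*(w + 4)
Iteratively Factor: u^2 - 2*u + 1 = (u - 1)*(u - 1)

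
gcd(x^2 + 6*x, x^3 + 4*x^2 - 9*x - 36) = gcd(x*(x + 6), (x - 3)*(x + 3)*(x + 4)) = 1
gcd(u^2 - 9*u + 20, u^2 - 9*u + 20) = u^2 - 9*u + 20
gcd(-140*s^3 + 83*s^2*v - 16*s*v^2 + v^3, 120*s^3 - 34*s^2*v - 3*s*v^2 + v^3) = 20*s^2 - 9*s*v + v^2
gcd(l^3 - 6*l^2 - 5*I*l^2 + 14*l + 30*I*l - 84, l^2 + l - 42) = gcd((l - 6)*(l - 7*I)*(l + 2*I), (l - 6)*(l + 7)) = l - 6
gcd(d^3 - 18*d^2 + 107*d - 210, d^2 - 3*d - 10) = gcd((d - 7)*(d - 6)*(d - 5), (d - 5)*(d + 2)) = d - 5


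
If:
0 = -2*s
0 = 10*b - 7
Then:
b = 7/10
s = 0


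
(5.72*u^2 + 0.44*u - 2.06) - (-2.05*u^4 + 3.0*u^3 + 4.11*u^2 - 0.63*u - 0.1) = 2.05*u^4 - 3.0*u^3 + 1.61*u^2 + 1.07*u - 1.96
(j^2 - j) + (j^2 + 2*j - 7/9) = 2*j^2 + j - 7/9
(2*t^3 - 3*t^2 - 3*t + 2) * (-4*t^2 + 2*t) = -8*t^5 + 16*t^4 + 6*t^3 - 14*t^2 + 4*t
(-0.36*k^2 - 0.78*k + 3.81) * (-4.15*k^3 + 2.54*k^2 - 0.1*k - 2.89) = 1.494*k^5 + 2.3226*k^4 - 17.7567*k^3 + 10.7958*k^2 + 1.8732*k - 11.0109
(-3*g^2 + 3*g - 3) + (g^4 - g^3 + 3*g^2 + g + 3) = g^4 - g^3 + 4*g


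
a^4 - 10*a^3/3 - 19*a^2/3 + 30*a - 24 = (a - 3)*(a - 2)*(a - 4/3)*(a + 3)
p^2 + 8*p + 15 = (p + 3)*(p + 5)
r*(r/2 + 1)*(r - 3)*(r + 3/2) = r^4/2 + r^3/4 - 15*r^2/4 - 9*r/2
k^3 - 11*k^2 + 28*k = k*(k - 7)*(k - 4)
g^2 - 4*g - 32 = (g - 8)*(g + 4)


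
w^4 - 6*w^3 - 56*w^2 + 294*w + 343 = (w - 7)^2*(w + 1)*(w + 7)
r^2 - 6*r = r*(r - 6)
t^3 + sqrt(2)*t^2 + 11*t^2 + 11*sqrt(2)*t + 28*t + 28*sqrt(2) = (t + 4)*(t + 7)*(t + sqrt(2))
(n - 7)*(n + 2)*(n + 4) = n^3 - n^2 - 34*n - 56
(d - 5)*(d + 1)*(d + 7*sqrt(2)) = d^3 - 4*d^2 + 7*sqrt(2)*d^2 - 28*sqrt(2)*d - 5*d - 35*sqrt(2)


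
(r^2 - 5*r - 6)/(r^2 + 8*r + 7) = (r - 6)/(r + 7)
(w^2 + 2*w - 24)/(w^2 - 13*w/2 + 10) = 2*(w + 6)/(2*w - 5)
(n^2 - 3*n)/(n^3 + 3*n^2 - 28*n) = (n - 3)/(n^2 + 3*n - 28)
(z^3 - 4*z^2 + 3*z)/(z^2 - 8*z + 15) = z*(z - 1)/(z - 5)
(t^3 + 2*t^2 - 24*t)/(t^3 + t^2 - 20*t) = (t + 6)/(t + 5)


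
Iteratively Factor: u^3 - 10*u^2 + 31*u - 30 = (u - 5)*(u^2 - 5*u + 6) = (u - 5)*(u - 2)*(u - 3)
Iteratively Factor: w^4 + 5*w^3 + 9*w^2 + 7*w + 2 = (w + 1)*(w^3 + 4*w^2 + 5*w + 2) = (w + 1)*(w + 2)*(w^2 + 2*w + 1) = (w + 1)^2*(w + 2)*(w + 1)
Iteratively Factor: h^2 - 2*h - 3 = (h + 1)*(h - 3)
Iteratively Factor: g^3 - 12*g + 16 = (g - 2)*(g^2 + 2*g - 8) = (g - 2)^2*(g + 4)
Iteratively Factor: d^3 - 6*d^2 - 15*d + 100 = (d + 4)*(d^2 - 10*d + 25) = (d - 5)*(d + 4)*(d - 5)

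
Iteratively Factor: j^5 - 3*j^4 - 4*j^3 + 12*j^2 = (j - 3)*(j^4 - 4*j^2) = j*(j - 3)*(j^3 - 4*j) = j^2*(j - 3)*(j^2 - 4) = j^2*(j - 3)*(j - 2)*(j + 2)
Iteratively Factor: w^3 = (w)*(w^2) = w^2*(w)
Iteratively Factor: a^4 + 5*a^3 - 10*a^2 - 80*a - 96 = (a + 2)*(a^3 + 3*a^2 - 16*a - 48) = (a + 2)*(a + 3)*(a^2 - 16) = (a - 4)*(a + 2)*(a + 3)*(a + 4)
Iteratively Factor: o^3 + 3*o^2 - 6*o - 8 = (o + 4)*(o^2 - o - 2) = (o - 2)*(o + 4)*(o + 1)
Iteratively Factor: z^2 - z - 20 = (z - 5)*(z + 4)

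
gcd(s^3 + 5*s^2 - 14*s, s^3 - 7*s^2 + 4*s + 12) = s - 2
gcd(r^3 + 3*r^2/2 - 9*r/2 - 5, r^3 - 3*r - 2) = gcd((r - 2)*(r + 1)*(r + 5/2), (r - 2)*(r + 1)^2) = r^2 - r - 2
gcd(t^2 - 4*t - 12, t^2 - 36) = t - 6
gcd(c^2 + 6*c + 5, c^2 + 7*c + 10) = c + 5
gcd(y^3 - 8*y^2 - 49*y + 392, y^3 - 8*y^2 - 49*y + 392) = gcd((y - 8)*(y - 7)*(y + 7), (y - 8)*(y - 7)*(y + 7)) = y^3 - 8*y^2 - 49*y + 392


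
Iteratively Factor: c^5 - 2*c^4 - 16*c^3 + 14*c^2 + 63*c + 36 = (c - 3)*(c^4 + c^3 - 13*c^2 - 25*c - 12) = (c - 4)*(c - 3)*(c^3 + 5*c^2 + 7*c + 3) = (c - 4)*(c - 3)*(c + 1)*(c^2 + 4*c + 3) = (c - 4)*(c - 3)*(c + 1)^2*(c + 3)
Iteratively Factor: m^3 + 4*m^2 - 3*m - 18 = (m - 2)*(m^2 + 6*m + 9) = (m - 2)*(m + 3)*(m + 3)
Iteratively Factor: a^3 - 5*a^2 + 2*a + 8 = (a - 2)*(a^2 - 3*a - 4) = (a - 2)*(a + 1)*(a - 4)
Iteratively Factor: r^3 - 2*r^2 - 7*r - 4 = (r + 1)*(r^2 - 3*r - 4) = (r - 4)*(r + 1)*(r + 1)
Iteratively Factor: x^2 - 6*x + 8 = (x - 2)*(x - 4)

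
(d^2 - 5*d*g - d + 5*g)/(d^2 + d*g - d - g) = (d - 5*g)/(d + g)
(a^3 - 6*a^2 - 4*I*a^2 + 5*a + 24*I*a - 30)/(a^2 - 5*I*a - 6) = (a^3 + a^2*(-6 - 4*I) + a*(5 + 24*I) - 30)/(a^2 - 5*I*a - 6)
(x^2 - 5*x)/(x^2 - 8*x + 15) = x/(x - 3)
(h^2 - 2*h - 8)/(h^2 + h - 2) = (h - 4)/(h - 1)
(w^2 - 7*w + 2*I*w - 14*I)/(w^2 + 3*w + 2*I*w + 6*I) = (w - 7)/(w + 3)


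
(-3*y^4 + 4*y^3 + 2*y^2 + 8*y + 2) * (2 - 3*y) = 9*y^5 - 18*y^4 + 2*y^3 - 20*y^2 + 10*y + 4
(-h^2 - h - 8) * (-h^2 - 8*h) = h^4 + 9*h^3 + 16*h^2 + 64*h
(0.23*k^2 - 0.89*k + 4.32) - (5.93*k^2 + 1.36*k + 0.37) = -5.7*k^2 - 2.25*k + 3.95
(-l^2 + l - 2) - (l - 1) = -l^2 - 1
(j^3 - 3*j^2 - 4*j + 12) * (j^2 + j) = j^5 - 2*j^4 - 7*j^3 + 8*j^2 + 12*j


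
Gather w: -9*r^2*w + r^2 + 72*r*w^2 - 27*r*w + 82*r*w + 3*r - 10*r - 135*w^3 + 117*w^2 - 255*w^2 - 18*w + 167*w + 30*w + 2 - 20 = r^2 - 7*r - 135*w^3 + w^2*(72*r - 138) + w*(-9*r^2 + 55*r + 179) - 18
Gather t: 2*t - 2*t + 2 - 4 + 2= 0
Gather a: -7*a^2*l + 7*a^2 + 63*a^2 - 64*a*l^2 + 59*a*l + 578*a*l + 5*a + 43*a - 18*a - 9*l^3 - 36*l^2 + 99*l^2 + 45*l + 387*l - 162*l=a^2*(70 - 7*l) + a*(-64*l^2 + 637*l + 30) - 9*l^3 + 63*l^2 + 270*l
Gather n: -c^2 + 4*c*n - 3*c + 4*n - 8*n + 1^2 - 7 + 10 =-c^2 - 3*c + n*(4*c - 4) + 4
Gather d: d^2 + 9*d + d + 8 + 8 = d^2 + 10*d + 16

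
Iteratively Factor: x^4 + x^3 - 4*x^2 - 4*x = (x + 1)*(x^3 - 4*x) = (x + 1)*(x + 2)*(x^2 - 2*x) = x*(x + 1)*(x + 2)*(x - 2)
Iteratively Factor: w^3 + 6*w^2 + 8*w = (w + 4)*(w^2 + 2*w) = w*(w + 4)*(w + 2)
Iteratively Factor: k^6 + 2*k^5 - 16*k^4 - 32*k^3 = (k - 4)*(k^5 + 6*k^4 + 8*k^3) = k*(k - 4)*(k^4 + 6*k^3 + 8*k^2) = k^2*(k - 4)*(k^3 + 6*k^2 + 8*k) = k^2*(k - 4)*(k + 2)*(k^2 + 4*k) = k^2*(k - 4)*(k + 2)*(k + 4)*(k)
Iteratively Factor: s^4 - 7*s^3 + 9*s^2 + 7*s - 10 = (s - 5)*(s^3 - 2*s^2 - s + 2) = (s - 5)*(s - 1)*(s^2 - s - 2) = (s - 5)*(s - 2)*(s - 1)*(s + 1)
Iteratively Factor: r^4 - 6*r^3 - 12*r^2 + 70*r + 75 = (r + 1)*(r^3 - 7*r^2 - 5*r + 75) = (r - 5)*(r + 1)*(r^2 - 2*r - 15) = (r - 5)*(r + 1)*(r + 3)*(r - 5)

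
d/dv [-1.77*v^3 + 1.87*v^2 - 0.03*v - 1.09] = -5.31*v^2 + 3.74*v - 0.03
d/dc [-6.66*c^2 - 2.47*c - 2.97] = -13.32*c - 2.47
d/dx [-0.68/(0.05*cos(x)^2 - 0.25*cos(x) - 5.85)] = (0.17 - 0.068*cos(x))*sin(x)/(-0.05*cos(x)^2 + 0.25*cos(x) + 5.85)^2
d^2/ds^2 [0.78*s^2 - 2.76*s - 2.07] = 1.56000000000000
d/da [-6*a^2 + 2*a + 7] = 2 - 12*a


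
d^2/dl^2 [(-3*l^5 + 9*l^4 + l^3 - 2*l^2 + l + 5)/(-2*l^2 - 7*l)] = 2*(36*l^7 + 300*l^6 + 504*l^5 - 1323*l^4 - 81*l^3 - 60*l^2 - 210*l - 245)/(l^3*(8*l^3 + 84*l^2 + 294*l + 343))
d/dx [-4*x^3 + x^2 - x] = -12*x^2 + 2*x - 1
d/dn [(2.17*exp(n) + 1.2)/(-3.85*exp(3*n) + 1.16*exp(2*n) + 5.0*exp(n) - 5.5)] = (16.709*exp(3*n) + 11.3428*exp(2*n) - 2.784*exp(n) - 17.935)*exp(n)/(14.8225*exp(6*n) - 8.932*exp(5*n) - 37.1544*exp(4*n) + 53.95*exp(3*n) + 12.24*exp(2*n) - 55.0*exp(n) + 30.25)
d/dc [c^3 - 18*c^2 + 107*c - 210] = 3*c^2 - 36*c + 107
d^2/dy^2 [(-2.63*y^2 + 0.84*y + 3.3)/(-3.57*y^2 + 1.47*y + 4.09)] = (-5.6843418860808e-14*y^4 + 6.192522*y^3 - 21.940506*y^2 + 30.317868*y - 12.54005)/(45.499293*y^6 - 56.205009*y^5 - 133.236684*y^4 + 125.606943*y^3 + 152.643708*y^2 - 73.770921*y - 68.417929)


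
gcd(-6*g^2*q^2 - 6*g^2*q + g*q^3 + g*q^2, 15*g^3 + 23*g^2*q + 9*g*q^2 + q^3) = 1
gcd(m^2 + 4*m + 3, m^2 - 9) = m + 3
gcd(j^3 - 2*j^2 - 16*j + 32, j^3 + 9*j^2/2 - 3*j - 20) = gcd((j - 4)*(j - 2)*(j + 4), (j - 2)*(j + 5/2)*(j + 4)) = j^2 + 2*j - 8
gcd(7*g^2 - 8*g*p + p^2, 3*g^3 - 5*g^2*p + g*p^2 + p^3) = -g + p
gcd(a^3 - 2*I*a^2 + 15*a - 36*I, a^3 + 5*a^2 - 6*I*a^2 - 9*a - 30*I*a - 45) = a^2 - 6*I*a - 9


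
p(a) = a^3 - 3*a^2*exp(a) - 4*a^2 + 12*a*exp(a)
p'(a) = -3*a^2*exp(a) + 3*a^2 + 6*a*exp(a) - 8*a + 12*exp(a)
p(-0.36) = -3.85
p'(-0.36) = 9.86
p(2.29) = 107.04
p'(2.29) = 96.24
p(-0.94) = -9.81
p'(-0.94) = 11.62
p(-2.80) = -56.79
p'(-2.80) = 44.20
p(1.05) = 23.30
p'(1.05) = 37.75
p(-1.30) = -14.59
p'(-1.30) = 15.23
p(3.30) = 180.27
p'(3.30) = -17.32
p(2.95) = 168.40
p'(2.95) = 71.15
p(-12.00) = -2304.00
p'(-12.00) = 528.00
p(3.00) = 171.77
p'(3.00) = 63.26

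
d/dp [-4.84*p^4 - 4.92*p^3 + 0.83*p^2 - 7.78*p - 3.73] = -19.36*p^3 - 14.76*p^2 + 1.66*p - 7.78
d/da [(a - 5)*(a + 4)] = 2*a - 1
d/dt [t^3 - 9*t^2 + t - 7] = 3*t^2 - 18*t + 1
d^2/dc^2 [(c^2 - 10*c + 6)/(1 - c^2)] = 2*(10*c^3 - 21*c^2 + 30*c - 7)/(c^6 - 3*c^4 + 3*c^2 - 1)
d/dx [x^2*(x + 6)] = 3*x*(x + 4)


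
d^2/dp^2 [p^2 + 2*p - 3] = 2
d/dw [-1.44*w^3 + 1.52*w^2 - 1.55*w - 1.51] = -4.32*w^2 + 3.04*w - 1.55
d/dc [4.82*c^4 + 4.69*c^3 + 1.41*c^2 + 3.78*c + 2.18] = 19.28*c^3 + 14.07*c^2 + 2.82*c + 3.78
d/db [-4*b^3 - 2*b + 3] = -12*b^2 - 2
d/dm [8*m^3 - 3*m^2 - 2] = 6*m*(4*m - 1)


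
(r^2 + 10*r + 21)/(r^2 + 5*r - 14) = (r + 3)/(r - 2)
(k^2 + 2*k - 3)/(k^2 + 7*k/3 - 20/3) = 3*(k^2 + 2*k - 3)/(3*k^2 + 7*k - 20)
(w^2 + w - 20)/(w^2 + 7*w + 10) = (w - 4)/(w + 2)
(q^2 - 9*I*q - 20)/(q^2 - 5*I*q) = (q - 4*I)/q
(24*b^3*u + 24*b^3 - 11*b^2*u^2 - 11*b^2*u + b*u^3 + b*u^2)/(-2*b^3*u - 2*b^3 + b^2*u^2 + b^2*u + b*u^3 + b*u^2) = (24*b^2 - 11*b*u + u^2)/(-2*b^2 + b*u + u^2)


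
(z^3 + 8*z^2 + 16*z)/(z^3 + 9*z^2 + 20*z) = (z + 4)/(z + 5)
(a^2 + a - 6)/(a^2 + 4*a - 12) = (a + 3)/(a + 6)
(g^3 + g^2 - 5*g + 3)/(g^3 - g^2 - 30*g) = (-g^3 - g^2 + 5*g - 3)/(g*(-g^2 + g + 30))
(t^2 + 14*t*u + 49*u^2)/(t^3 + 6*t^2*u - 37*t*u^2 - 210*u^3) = (t + 7*u)/(t^2 - t*u - 30*u^2)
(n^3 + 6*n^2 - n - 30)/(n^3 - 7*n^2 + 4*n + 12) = (n^2 + 8*n + 15)/(n^2 - 5*n - 6)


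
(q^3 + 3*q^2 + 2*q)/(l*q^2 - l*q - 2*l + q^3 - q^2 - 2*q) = q*(q + 2)/(l*q - 2*l + q^2 - 2*q)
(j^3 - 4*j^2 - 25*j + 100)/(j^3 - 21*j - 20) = (j^2 + j - 20)/(j^2 + 5*j + 4)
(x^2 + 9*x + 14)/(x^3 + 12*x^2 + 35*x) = (x + 2)/(x*(x + 5))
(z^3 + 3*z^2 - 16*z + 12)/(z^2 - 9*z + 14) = (z^2 + 5*z - 6)/(z - 7)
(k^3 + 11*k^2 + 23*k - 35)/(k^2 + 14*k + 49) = (k^2 + 4*k - 5)/(k + 7)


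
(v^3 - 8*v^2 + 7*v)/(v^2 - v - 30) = v*(-v^2 + 8*v - 7)/(-v^2 + v + 30)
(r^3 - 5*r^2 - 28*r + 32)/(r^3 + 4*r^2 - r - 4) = (r - 8)/(r + 1)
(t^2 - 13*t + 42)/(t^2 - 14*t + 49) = (t - 6)/(t - 7)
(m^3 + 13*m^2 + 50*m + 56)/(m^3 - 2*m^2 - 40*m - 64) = (m + 7)/(m - 8)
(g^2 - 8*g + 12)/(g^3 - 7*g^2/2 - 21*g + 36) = 2*(g - 2)/(2*g^2 + 5*g - 12)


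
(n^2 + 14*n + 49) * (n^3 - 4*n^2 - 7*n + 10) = n^5 + 10*n^4 - 14*n^3 - 284*n^2 - 203*n + 490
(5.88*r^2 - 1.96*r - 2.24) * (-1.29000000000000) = -7.5852*r^2 + 2.5284*r + 2.8896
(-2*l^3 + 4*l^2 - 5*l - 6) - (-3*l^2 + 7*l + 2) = -2*l^3 + 7*l^2 - 12*l - 8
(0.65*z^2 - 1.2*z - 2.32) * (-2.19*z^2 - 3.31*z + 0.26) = -1.4235*z^4 + 0.4765*z^3 + 9.2218*z^2 + 7.3672*z - 0.6032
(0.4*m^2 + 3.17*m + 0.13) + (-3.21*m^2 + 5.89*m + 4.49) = -2.81*m^2 + 9.06*m + 4.62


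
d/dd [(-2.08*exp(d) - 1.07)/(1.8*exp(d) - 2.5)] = 7.126*exp(d)/(1.8*exp(d) - 2.5)^2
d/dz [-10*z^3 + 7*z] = 7 - 30*z^2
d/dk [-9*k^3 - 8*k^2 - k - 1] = -27*k^2 - 16*k - 1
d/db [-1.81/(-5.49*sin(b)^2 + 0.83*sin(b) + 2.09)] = (1.5023 - 19.8738*sin(b))*cos(b)/(-5.49*sin(b)^2 + 0.83*sin(b) + 2.09)^2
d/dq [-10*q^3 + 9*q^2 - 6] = 6*q*(3 - 5*q)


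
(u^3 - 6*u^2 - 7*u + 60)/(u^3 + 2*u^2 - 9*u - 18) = (u^2 - 9*u + 20)/(u^2 - u - 6)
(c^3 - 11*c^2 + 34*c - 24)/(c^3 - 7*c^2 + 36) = (c^2 - 5*c + 4)/(c^2 - c - 6)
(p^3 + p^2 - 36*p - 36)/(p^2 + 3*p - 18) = (p^2 - 5*p - 6)/(p - 3)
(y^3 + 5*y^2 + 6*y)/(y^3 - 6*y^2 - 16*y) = (y + 3)/(y - 8)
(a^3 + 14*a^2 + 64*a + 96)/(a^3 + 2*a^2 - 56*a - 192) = (a + 4)/(a - 8)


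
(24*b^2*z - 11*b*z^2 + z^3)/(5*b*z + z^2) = (24*b^2 - 11*b*z + z^2)/(5*b + z)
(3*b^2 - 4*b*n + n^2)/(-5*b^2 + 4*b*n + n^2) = (-3*b + n)/(5*b + n)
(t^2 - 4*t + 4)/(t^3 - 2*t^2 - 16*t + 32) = (t - 2)/(t^2 - 16)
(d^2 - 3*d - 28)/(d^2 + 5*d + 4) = (d - 7)/(d + 1)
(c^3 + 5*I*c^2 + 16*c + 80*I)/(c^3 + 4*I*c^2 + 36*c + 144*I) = (c^2 + I*c + 20)/(c^2 + 36)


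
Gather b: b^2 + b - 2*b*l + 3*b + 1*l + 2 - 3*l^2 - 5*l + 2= b^2 + b*(4 - 2*l) - 3*l^2 - 4*l + 4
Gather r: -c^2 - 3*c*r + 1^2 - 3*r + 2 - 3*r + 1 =-c^2 + r*(-3*c - 6) + 4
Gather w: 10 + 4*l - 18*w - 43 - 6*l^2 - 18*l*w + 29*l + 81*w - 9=-6*l^2 + 33*l + w*(63 - 18*l) - 42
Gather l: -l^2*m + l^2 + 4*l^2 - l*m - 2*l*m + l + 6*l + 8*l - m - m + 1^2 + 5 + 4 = l^2*(5 - m) + l*(15 - 3*m) - 2*m + 10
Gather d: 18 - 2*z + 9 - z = 27 - 3*z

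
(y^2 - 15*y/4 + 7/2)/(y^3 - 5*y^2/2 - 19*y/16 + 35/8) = 4/(4*y + 5)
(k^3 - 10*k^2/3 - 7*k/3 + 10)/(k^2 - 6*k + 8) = (k^2 - 4*k/3 - 5)/(k - 4)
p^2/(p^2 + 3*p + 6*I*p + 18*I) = p^2/(p^2 + p*(3 + 6*I) + 18*I)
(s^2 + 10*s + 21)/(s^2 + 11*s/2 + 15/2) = 2*(s + 7)/(2*s + 5)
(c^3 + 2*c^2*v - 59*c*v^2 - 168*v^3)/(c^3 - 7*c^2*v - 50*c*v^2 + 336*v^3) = (-c - 3*v)/(-c + 6*v)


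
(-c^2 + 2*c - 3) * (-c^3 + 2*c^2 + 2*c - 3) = c^5 - 4*c^4 + 5*c^3 + c^2 - 12*c + 9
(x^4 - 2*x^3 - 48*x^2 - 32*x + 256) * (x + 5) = x^5 + 3*x^4 - 58*x^3 - 272*x^2 + 96*x + 1280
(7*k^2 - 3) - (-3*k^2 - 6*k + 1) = 10*k^2 + 6*k - 4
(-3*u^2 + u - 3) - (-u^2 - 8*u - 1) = -2*u^2 + 9*u - 2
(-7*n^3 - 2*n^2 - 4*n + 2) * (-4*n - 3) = 28*n^4 + 29*n^3 + 22*n^2 + 4*n - 6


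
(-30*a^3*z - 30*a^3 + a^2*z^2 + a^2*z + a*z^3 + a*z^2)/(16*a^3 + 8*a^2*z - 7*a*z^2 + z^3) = a*(-30*a^2*z - 30*a^2 + a*z^2 + a*z + z^3 + z^2)/(16*a^3 + 8*a^2*z - 7*a*z^2 + z^3)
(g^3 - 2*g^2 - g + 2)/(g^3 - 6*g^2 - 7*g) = (g^2 - 3*g + 2)/(g*(g - 7))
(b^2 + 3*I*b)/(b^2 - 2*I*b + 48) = b*(b + 3*I)/(b^2 - 2*I*b + 48)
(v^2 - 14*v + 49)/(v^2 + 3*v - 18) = (v^2 - 14*v + 49)/(v^2 + 3*v - 18)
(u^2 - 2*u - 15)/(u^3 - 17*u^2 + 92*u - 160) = (u + 3)/(u^2 - 12*u + 32)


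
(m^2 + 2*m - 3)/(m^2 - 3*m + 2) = (m + 3)/(m - 2)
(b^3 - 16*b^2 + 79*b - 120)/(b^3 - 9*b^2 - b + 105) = (b^2 - 11*b + 24)/(b^2 - 4*b - 21)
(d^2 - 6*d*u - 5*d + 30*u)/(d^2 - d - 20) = (d - 6*u)/(d + 4)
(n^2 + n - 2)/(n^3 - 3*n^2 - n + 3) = (n + 2)/(n^2 - 2*n - 3)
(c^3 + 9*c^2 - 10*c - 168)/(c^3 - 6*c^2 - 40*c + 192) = (c + 7)/(c - 8)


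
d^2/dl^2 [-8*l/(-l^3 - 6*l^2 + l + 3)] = 16*(l*(3*l^2 + 12*l - 1)^2 + (-3*l^2 - 3*l*(l + 2) - 12*l + 1)*(l^3 + 6*l^2 - l - 3))/(l^3 + 6*l^2 - l - 3)^3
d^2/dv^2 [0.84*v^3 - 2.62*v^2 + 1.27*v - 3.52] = 5.04*v - 5.24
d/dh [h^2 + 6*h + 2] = 2*h + 6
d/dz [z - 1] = 1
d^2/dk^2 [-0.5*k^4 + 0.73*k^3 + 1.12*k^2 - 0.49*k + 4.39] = -6.0*k^2 + 4.38*k + 2.24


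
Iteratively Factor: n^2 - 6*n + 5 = (n - 1)*(n - 5)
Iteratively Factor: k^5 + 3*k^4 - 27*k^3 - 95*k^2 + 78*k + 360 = (k - 2)*(k^4 + 5*k^3 - 17*k^2 - 129*k - 180) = (k - 2)*(k + 3)*(k^3 + 2*k^2 - 23*k - 60) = (k - 2)*(k + 3)^2*(k^2 - k - 20) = (k - 2)*(k + 3)^2*(k + 4)*(k - 5)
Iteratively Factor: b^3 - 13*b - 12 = (b + 1)*(b^2 - b - 12) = (b - 4)*(b + 1)*(b + 3)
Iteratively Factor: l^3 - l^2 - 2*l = (l + 1)*(l^2 - 2*l) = l*(l + 1)*(l - 2)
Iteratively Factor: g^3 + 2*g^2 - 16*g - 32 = (g + 4)*(g^2 - 2*g - 8) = (g + 2)*(g + 4)*(g - 4)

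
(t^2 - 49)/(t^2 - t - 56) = (t - 7)/(t - 8)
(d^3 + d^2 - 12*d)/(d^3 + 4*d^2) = (d - 3)/d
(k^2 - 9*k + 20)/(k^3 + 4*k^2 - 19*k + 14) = (k^2 - 9*k + 20)/(k^3 + 4*k^2 - 19*k + 14)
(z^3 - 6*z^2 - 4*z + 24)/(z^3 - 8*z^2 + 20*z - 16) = (z^2 - 4*z - 12)/(z^2 - 6*z + 8)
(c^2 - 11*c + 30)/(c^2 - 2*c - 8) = (-c^2 + 11*c - 30)/(-c^2 + 2*c + 8)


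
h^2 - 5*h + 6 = (h - 3)*(h - 2)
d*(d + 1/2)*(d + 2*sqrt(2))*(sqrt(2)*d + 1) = sqrt(2)*d^4 + sqrt(2)*d^3/2 + 5*d^3 + 5*d^2/2 + 2*sqrt(2)*d^2 + sqrt(2)*d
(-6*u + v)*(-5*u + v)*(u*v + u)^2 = 30*u^4*v^2 + 60*u^4*v + 30*u^4 - 11*u^3*v^3 - 22*u^3*v^2 - 11*u^3*v + u^2*v^4 + 2*u^2*v^3 + u^2*v^2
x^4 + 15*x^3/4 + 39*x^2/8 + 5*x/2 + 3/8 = (x + 1/4)*(x + 1)^2*(x + 3/2)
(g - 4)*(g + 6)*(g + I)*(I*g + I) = I*g^4 - g^3 + 3*I*g^3 - 3*g^2 - 22*I*g^2 + 22*g - 24*I*g + 24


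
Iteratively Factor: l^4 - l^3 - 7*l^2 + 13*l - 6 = (l - 2)*(l^3 + l^2 - 5*l + 3) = (l - 2)*(l + 3)*(l^2 - 2*l + 1) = (l - 2)*(l - 1)*(l + 3)*(l - 1)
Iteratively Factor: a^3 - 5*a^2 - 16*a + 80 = (a - 5)*(a^2 - 16) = (a - 5)*(a + 4)*(a - 4)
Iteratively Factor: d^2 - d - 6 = (d + 2)*(d - 3)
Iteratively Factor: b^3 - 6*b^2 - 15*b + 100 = (b - 5)*(b^2 - b - 20) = (b - 5)^2*(b + 4)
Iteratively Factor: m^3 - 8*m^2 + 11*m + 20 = (m - 4)*(m^2 - 4*m - 5) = (m - 4)*(m + 1)*(m - 5)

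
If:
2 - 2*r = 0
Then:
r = 1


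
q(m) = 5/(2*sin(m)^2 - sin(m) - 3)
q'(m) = 5*(-4*sin(m)*cos(m) + cos(m))/(2*sin(m)^2 - sin(m) - 3)^2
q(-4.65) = -2.49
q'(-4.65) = 0.23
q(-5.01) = -2.35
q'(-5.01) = -0.91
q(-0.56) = -2.63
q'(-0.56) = 3.65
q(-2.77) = -2.11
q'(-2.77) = -2.03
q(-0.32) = -2.01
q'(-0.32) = 1.73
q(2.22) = -1.98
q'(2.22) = 1.03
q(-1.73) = -79.48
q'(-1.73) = -991.26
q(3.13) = -1.66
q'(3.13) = -0.53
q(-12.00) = -1.69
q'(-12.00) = -0.55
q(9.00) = -1.63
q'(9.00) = 0.31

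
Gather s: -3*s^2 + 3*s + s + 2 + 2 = -3*s^2 + 4*s + 4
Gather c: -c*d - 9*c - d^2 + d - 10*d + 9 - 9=c*(-d - 9) - d^2 - 9*d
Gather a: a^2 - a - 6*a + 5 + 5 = a^2 - 7*a + 10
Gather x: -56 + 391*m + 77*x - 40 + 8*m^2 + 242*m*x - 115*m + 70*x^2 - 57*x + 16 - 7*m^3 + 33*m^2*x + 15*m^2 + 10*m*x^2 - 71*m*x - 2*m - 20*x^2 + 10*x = -7*m^3 + 23*m^2 + 274*m + x^2*(10*m + 50) + x*(33*m^2 + 171*m + 30) - 80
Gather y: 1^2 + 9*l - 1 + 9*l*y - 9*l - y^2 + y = -y^2 + y*(9*l + 1)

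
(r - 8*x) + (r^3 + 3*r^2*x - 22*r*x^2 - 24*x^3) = r^3 + 3*r^2*x - 22*r*x^2 + r - 24*x^3 - 8*x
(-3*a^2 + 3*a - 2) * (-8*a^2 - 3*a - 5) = 24*a^4 - 15*a^3 + 22*a^2 - 9*a + 10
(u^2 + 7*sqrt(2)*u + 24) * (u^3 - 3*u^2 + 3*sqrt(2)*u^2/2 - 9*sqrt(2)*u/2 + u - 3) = u^5 - 3*u^4 + 17*sqrt(2)*u^4/2 - 51*sqrt(2)*u^3/2 + 46*u^3 - 138*u^2 + 43*sqrt(2)*u^2 - 129*sqrt(2)*u + 24*u - 72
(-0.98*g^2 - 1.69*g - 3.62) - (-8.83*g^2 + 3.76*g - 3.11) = 7.85*g^2 - 5.45*g - 0.51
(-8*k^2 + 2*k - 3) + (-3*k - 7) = -8*k^2 - k - 10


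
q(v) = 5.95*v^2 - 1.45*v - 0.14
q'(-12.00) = -144.25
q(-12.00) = 874.06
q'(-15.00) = -179.95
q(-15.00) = 1360.36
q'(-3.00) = -37.15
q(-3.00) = 57.76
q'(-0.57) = -8.23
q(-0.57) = 2.62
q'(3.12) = 35.68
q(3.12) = 53.26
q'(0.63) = 6.05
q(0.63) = 1.31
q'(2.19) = 24.61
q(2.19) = 25.22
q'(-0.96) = -12.87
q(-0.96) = 6.74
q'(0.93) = 9.62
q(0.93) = 3.66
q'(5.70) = 66.38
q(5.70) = 184.91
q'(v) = 11.9*v - 1.45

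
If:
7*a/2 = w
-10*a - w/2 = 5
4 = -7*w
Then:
No Solution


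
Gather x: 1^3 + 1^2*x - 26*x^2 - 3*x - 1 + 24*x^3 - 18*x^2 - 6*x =24*x^3 - 44*x^2 - 8*x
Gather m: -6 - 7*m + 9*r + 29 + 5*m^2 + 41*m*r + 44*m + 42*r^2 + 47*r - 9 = 5*m^2 + m*(41*r + 37) + 42*r^2 + 56*r + 14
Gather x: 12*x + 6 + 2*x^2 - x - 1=2*x^2 + 11*x + 5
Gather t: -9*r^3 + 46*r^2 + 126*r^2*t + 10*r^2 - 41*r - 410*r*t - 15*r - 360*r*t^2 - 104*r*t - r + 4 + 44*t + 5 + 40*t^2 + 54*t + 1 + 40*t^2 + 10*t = -9*r^3 + 56*r^2 - 57*r + t^2*(80 - 360*r) + t*(126*r^2 - 514*r + 108) + 10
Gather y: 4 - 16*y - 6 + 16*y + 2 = 0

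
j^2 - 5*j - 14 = (j - 7)*(j + 2)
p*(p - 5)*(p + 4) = p^3 - p^2 - 20*p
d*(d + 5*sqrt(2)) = d^2 + 5*sqrt(2)*d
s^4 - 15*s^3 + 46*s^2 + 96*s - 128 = (s - 8)^2*(s - 1)*(s + 2)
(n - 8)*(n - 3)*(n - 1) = n^3 - 12*n^2 + 35*n - 24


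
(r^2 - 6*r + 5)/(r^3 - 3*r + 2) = (r - 5)/(r^2 + r - 2)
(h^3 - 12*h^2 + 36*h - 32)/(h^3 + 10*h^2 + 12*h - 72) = (h^2 - 10*h + 16)/(h^2 + 12*h + 36)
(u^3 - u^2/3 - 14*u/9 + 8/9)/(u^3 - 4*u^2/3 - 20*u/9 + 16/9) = (u - 1)/(u - 2)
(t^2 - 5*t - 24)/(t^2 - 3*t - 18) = (t - 8)/(t - 6)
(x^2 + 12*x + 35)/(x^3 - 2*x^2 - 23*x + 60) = (x + 7)/(x^2 - 7*x + 12)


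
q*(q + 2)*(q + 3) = q^3 + 5*q^2 + 6*q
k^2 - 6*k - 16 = (k - 8)*(k + 2)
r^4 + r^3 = r^3*(r + 1)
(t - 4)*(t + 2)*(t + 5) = t^3 + 3*t^2 - 18*t - 40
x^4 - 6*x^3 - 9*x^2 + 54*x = x*(x - 6)*(x - 3)*(x + 3)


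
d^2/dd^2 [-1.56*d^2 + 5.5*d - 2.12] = -3.12000000000000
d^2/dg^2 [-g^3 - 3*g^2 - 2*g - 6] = -6*g - 6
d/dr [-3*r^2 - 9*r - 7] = -6*r - 9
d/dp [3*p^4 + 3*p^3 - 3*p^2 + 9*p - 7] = 12*p^3 + 9*p^2 - 6*p + 9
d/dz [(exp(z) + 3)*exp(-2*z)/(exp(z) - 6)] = (-2*exp(2*z) - 3*exp(z) + 36)*exp(-2*z)/(exp(2*z) - 12*exp(z) + 36)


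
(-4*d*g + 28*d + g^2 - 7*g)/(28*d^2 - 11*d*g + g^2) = (7 - g)/(7*d - g)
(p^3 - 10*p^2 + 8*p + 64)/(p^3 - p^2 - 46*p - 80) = (p - 4)/(p + 5)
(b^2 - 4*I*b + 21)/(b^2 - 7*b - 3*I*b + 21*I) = (b^2 - 4*I*b + 21)/(b^2 - 7*b - 3*I*b + 21*I)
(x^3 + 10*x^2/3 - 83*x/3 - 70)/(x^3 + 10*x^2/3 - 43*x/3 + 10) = (3*x^2 - 8*x - 35)/(3*x^2 - 8*x + 5)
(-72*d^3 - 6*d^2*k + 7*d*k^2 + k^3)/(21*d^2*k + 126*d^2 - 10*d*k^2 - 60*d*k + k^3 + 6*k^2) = (-24*d^2 - 10*d*k - k^2)/(7*d*k + 42*d - k^2 - 6*k)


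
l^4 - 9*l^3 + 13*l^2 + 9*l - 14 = (l - 7)*(l - 2)*(l - 1)*(l + 1)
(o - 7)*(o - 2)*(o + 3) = o^3 - 6*o^2 - 13*o + 42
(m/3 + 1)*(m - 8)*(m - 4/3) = m^3/3 - 19*m^2/9 - 52*m/9 + 32/3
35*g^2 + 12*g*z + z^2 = (5*g + z)*(7*g + z)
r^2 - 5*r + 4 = (r - 4)*(r - 1)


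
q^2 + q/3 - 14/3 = (q - 2)*(q + 7/3)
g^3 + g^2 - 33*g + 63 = (g - 3)^2*(g + 7)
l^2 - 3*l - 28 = (l - 7)*(l + 4)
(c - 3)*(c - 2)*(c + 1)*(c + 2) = c^4 - 2*c^3 - 7*c^2 + 8*c + 12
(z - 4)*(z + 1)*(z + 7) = z^3 + 4*z^2 - 25*z - 28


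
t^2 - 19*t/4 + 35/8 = (t - 7/2)*(t - 5/4)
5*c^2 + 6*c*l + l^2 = (c + l)*(5*c + l)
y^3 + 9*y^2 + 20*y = y*(y + 4)*(y + 5)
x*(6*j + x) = 6*j*x + x^2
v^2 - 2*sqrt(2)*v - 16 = (v - 4*sqrt(2))*(v + 2*sqrt(2))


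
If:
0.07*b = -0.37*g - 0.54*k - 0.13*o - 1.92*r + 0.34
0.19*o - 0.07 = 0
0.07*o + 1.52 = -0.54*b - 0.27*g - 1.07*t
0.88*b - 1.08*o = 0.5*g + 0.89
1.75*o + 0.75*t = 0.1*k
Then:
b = -1.05397951142632*t - 0.837594873709095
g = -1.85500394011032*t - 4.04995645141222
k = 7.5*t + 6.44736842105263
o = 0.37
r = -1.71347394602049*t - 0.850186539598109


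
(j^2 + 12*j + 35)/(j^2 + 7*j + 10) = (j + 7)/(j + 2)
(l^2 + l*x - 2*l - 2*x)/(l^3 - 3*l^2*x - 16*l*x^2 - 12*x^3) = (2 - l)/(-l^2 + 4*l*x + 12*x^2)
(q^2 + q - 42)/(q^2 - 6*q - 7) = (-q^2 - q + 42)/(-q^2 + 6*q + 7)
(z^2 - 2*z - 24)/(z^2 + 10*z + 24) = (z - 6)/(z + 6)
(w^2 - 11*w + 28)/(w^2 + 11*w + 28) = (w^2 - 11*w + 28)/(w^2 + 11*w + 28)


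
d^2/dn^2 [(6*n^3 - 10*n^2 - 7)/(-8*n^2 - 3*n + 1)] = 6*(-114*n^3 + 546*n^2 + 162*n + 43)/(512*n^6 + 576*n^5 + 24*n^4 - 117*n^3 - 3*n^2 + 9*n - 1)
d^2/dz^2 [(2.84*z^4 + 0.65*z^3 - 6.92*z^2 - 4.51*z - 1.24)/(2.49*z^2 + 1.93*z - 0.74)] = (35.216568*z^6 + 81.8891279999999*z^5 + 32.074392*z^4 - 47.0736719999999*z^3 - 109.541268*z^2 - 83.479524*z - 34.268548)/(15.438249*z^6 + 35.898579*z^5 + 14.060781*z^4 - 14.148251*z^3 - 4.178706*z^2 + 3.170604*z - 0.405224)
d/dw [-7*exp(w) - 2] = -7*exp(w)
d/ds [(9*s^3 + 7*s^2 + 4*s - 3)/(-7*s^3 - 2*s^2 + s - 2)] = (31*s^4 + 74*s^3 - 102*s^2 - 40*s - 5)/(49*s^6 + 28*s^5 - 10*s^4 + 24*s^3 + 9*s^2 - 4*s + 4)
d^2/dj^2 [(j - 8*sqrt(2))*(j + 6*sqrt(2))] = 2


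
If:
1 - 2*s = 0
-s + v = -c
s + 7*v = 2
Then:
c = 2/7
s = 1/2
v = 3/14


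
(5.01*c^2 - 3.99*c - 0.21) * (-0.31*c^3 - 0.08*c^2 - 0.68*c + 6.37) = -1.5531*c^5 + 0.8361*c^4 - 3.0225*c^3 + 34.6437*c^2 - 25.2735*c - 1.3377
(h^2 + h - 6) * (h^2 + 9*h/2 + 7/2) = h^4 + 11*h^3/2 + 2*h^2 - 47*h/2 - 21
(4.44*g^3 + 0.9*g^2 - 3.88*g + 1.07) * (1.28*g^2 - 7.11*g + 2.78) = 5.6832*g^5 - 30.4164*g^4 + 0.977799999999999*g^3 + 31.4584*g^2 - 18.3941*g + 2.9746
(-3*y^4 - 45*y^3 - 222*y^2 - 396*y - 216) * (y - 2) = -3*y^5 - 39*y^4 - 132*y^3 + 48*y^2 + 576*y + 432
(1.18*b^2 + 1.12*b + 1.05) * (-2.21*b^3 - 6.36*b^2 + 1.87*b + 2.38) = -2.6078*b^5 - 9.98*b^4 - 7.2371*b^3 - 1.7752*b^2 + 4.6291*b + 2.499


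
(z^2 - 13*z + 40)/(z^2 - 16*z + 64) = (z - 5)/(z - 8)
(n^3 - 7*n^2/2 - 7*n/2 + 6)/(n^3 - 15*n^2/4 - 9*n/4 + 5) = 2*(2*n + 3)/(4*n + 5)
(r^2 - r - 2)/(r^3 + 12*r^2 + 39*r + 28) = (r - 2)/(r^2 + 11*r + 28)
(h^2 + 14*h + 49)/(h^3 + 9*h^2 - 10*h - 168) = (h + 7)/(h^2 + 2*h - 24)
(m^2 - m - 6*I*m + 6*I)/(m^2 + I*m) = (m^2 - m - 6*I*m + 6*I)/(m*(m + I))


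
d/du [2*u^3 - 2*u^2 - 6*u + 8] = 6*u^2 - 4*u - 6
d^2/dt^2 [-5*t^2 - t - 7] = -10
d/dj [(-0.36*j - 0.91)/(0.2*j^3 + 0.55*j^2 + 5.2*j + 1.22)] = (0.144*j^3 + 0.744*j^2 + 1.001*j + 4.2928)/(0.04*j^6 + 0.22*j^5 + 2.3825*j^4 + 6.208*j^3 + 28.382*j^2 + 12.688*j + 1.4884)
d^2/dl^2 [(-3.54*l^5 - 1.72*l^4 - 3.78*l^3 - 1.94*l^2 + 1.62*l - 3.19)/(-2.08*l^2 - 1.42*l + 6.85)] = (91.892736*l^7 + 182.17472*l^6 - 791.744736*l^5 - 1159.237512*l^4 + 3151.90732*l^3 + 996.526056*l^2 + 982.243644*l + 254.310692)/(8.998912*l^6 + 18.430464*l^5 - 76.325184*l^4 - 118.529672*l^3 + 251.35938*l^2 + 199.88985*l - 321.419125)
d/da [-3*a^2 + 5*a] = 5 - 6*a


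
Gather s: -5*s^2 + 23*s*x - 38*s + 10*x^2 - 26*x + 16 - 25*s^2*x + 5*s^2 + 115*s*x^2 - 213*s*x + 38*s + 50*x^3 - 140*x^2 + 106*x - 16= -25*s^2*x + s*(115*x^2 - 190*x) + 50*x^3 - 130*x^2 + 80*x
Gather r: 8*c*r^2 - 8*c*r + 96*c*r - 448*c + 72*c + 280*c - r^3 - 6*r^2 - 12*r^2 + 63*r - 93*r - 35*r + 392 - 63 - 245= -96*c - r^3 + r^2*(8*c - 18) + r*(88*c - 65) + 84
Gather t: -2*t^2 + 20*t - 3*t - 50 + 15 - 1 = -2*t^2 + 17*t - 36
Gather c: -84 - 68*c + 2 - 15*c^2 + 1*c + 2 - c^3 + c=-c^3 - 15*c^2 - 66*c - 80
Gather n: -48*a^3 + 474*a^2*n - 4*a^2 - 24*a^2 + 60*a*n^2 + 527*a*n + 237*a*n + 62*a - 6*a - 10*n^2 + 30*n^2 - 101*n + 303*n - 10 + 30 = -48*a^3 - 28*a^2 + 56*a + n^2*(60*a + 20) + n*(474*a^2 + 764*a + 202) + 20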